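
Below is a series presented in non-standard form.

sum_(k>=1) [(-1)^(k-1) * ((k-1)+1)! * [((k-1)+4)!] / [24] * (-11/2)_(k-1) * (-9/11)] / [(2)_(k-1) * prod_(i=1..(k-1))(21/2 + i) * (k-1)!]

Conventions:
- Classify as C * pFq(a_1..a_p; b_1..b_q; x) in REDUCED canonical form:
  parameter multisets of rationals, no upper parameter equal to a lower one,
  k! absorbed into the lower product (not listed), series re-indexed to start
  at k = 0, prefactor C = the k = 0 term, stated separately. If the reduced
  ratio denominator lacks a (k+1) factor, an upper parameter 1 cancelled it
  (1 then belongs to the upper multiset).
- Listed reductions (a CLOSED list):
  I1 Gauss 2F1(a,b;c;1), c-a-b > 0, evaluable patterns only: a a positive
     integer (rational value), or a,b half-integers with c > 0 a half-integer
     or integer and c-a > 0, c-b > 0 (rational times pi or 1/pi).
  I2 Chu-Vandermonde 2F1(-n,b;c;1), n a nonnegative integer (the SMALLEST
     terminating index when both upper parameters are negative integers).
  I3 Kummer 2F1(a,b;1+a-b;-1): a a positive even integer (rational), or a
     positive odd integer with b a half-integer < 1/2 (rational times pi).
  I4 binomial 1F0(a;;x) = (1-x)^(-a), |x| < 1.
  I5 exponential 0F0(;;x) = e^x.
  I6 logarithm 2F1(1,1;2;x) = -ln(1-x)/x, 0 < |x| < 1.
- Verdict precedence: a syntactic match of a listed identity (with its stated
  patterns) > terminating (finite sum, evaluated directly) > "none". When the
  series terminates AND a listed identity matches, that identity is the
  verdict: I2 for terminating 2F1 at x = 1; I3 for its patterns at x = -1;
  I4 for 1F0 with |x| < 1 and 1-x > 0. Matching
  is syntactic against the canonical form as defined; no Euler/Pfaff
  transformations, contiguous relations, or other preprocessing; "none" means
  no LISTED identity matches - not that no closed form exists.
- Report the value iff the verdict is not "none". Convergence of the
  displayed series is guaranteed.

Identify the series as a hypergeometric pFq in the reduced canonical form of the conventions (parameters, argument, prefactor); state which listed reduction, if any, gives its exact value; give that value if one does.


Canonical form: C = -9/11 times 2F1 with upper {-11/2, 5}, lower {23/2}, x = -1. Verdict (x = -1): the Kummer evaluation I3 applies (x = -1; c = 23/2 equals 1+a-b for upper {-11/2, 5}: listed pattern). Its exact value is (-35712495/16777216) * pi.

First insight: with t_0 = -9/11, the factorial ratio (prefactor -9/11) (k+a-1)!/(a-1)! is a rising factorial (a)_k.
Ratio: r(k) = (-1) * (k-11/2) (k+5) / [(k+23/2) (k+1)] - rational in k, leading ratio (-1); with t_0 = -9/11, classification follows.


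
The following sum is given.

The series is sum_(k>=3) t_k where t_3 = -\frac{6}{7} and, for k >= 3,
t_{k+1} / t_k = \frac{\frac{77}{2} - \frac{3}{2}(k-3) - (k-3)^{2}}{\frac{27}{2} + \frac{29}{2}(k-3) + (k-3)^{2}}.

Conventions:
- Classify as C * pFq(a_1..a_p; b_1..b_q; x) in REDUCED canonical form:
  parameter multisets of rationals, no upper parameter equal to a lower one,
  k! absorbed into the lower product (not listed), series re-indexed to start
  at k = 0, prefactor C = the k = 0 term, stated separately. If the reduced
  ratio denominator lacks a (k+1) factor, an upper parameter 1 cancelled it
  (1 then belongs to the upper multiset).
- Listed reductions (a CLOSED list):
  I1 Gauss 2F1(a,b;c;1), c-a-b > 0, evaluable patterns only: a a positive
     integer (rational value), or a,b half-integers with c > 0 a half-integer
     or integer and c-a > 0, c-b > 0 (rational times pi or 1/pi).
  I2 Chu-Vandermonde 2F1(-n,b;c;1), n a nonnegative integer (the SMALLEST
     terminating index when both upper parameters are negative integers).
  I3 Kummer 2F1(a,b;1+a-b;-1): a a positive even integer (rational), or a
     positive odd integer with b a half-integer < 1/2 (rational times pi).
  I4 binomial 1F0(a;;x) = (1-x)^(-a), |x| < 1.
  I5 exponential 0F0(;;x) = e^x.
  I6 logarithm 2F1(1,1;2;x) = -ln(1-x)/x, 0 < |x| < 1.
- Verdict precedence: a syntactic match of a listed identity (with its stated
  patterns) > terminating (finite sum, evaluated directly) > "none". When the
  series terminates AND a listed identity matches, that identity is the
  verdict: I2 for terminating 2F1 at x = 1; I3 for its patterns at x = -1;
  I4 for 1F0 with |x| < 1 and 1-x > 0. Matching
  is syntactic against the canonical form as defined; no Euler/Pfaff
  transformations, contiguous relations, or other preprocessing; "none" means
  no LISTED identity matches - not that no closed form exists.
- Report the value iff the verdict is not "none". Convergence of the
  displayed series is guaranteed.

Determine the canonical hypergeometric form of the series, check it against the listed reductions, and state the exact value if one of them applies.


The series (x = -1) is 2F1: upper {-\frac{11}{2}, 7}, lower {\frac{27}{2}}, prefactor -\frac{6}{7}. Verdict: this is the Kummer evaluation I3 (x = -1; c = \frac{27}{2} equals 1+a-b for upper {-\frac{11}{2}, 7}: listed pattern). Value: \left(-\frac{398380125}{134217728}\right) \cdot \pi.

The tell: x = -1 and factor the ratio over Q (prefactor -6/7): negated roots = parameters.
Step ratio: r(k) = -1 * (k-\frac{11}{2}) (k+7) / [(k+\frac{27}{2}) (k+1)] - rational in k, leading ratio -1; with t_0 = -\frac{6}{7}, classification follows.


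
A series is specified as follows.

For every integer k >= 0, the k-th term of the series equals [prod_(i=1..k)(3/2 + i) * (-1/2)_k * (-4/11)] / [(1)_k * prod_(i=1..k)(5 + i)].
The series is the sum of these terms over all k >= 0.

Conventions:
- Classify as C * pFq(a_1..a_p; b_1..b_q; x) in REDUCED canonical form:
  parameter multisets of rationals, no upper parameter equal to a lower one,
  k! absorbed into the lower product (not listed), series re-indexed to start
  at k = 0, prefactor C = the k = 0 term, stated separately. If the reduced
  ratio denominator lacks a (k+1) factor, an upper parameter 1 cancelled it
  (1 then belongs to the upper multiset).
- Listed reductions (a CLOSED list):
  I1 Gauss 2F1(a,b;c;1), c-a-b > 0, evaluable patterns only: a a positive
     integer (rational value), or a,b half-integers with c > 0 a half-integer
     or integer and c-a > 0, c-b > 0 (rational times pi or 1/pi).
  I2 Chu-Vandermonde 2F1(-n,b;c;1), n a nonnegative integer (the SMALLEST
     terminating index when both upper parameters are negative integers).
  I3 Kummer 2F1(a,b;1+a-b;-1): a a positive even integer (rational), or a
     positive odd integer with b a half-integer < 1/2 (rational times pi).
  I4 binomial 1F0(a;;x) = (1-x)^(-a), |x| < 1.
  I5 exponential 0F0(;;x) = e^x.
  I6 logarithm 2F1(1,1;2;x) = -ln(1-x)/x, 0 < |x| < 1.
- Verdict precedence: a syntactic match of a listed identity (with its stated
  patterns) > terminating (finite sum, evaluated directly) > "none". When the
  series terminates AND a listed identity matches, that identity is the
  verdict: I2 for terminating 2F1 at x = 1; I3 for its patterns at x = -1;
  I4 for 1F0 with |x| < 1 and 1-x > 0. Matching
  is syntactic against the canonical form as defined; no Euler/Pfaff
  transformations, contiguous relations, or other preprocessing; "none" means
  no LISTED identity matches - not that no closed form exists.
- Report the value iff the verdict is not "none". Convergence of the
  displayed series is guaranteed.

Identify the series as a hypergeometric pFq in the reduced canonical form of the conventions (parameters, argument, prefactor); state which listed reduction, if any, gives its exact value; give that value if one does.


The series (x = 1) is 2F1: upper {-1/2, 5/2}, lower {6}, prefactor -4/11. Verdict: Gauss (I1, half-integer pattern) matches (x = 1; upper {-1/2, 5/2} half-integers, c = 6 in the evaluable pattern). Sum: (-32768/38115) / pi.

The tell: t_0 being -4/11, (1)_k (prefactor -4/11) is k! itself.
Term ratio: r(k) = 1 * (k-1/2) (k+5/2) / [(k+6) (k+1)] - poly over poly, x = 1 from leading terms; C = -4/11 at k = 0.


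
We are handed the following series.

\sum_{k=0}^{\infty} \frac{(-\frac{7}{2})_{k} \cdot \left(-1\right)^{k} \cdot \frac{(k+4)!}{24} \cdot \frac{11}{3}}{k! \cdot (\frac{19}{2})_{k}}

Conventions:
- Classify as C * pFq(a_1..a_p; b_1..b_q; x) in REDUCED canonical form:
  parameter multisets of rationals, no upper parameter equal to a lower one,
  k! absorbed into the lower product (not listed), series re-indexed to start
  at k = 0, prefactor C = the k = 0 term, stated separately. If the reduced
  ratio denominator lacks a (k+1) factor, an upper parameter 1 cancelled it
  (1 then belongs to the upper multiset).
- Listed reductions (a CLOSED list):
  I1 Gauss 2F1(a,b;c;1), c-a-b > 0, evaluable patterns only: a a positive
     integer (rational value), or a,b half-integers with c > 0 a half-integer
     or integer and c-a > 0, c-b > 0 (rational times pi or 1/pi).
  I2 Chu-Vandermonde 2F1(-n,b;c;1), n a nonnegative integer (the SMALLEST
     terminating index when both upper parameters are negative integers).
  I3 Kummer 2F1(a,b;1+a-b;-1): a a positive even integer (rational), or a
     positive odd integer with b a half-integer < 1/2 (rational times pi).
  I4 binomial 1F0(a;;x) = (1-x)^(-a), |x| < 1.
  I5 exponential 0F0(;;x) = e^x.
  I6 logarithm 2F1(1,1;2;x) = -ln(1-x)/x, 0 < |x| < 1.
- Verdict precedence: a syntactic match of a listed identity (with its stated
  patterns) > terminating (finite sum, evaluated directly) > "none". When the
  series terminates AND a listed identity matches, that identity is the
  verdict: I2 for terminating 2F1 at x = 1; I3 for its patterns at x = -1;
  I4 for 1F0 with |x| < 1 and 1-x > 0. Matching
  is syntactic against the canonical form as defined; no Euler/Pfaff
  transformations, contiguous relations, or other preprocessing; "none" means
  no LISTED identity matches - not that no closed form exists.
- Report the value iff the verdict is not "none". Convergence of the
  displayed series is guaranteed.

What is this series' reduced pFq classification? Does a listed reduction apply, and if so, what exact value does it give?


The series (x = -1) is 2F1: upper {-\frac{7}{2}, 5}, lower {\frac{19}{2}}, prefactor \frac{11}{3}. Verdict: the Kummer evaluation I3 matches (x = -1; c = \frac{19}{2} equals 1+a-b for upper {-\frac{7}{2}, 5}: listed pattern). Value: \frac{2807805}{524288} \cdot \pi.

Key observation: t_0 = \frac{11}{3} here, and the factorial ratio (C = 11/3) (k+a-1)!/(a-1)! is a rising factorial (a)_k.
Ratio: r(k) = -1 * (k-\frac{7}{2}) (k+5) / [(k+\frac{19}{2}) (k+1)] ; factor over Q: parameters, x = -1, and C = \frac{11}{3}.


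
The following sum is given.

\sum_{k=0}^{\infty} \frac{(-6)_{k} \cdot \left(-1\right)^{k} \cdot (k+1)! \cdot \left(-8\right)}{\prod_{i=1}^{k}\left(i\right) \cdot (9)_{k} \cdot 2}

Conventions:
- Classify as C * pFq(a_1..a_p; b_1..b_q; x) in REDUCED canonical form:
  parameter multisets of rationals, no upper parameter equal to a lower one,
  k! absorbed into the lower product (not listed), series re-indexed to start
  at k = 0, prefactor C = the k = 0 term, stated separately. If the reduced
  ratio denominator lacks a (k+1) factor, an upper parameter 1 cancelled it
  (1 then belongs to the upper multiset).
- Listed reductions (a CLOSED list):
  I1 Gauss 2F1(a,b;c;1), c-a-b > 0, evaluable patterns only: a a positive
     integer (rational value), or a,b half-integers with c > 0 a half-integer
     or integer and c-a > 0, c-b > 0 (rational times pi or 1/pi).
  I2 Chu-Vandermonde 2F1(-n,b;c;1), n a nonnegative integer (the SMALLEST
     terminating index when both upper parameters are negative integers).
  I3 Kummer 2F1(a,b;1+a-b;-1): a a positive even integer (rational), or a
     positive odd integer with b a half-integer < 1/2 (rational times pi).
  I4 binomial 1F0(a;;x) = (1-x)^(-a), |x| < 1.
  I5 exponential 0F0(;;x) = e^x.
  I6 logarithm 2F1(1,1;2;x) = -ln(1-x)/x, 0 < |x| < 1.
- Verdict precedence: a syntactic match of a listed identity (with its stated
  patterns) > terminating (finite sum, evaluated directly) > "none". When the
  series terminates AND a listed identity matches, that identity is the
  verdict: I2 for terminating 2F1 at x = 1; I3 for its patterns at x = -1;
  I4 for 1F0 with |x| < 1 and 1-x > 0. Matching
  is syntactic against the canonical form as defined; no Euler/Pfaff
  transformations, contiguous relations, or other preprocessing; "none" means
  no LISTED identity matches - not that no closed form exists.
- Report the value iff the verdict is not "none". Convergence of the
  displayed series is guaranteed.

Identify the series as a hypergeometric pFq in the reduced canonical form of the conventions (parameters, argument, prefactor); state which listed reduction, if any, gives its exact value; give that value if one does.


Classification (C = -4): 2F1 with upper {-6, 2}, lower {9}, argument x = -1. Verdict: the Kummer evaluation I3 applies (x = -1; c = 9 equals 1+a-b for upper {-6, 2}: listed pattern). Hence: -16.

First insight: from the first term -4: the constant factors (prefactor -4) combine into one prefactor.
Ratio: r(k) = -1 * (k-6) (k+2) / [(k+9) (k+1)] - poly over poly, x = -1 from leading terms; C = -4 at k = 0.


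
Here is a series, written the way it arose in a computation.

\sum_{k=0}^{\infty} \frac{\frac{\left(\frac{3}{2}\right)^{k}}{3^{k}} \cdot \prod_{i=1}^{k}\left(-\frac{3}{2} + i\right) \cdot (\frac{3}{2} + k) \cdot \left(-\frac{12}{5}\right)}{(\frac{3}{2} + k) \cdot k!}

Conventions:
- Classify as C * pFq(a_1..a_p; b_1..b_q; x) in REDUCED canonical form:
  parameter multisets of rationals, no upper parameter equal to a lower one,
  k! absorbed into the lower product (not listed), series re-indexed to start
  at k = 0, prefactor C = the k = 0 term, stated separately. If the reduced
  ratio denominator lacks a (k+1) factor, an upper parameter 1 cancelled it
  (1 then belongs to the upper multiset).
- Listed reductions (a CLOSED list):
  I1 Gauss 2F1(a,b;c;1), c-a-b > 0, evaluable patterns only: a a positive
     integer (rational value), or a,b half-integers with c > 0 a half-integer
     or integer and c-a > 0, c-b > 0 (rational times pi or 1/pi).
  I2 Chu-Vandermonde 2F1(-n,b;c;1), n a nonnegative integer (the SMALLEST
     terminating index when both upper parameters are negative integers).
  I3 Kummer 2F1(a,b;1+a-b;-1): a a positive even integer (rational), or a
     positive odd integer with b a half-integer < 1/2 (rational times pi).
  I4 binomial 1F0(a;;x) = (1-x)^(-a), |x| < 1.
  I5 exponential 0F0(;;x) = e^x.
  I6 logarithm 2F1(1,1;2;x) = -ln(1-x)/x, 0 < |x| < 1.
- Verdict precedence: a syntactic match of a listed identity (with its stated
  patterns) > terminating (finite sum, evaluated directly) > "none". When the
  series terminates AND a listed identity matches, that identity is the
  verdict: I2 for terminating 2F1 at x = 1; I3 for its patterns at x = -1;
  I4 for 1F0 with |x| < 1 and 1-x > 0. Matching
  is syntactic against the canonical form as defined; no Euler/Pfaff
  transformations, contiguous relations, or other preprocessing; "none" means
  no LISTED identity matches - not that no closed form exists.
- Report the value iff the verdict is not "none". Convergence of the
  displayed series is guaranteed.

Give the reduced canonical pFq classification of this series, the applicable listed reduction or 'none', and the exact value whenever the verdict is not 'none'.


With C = -\frac{12}{5}: the canonical form is 1F0(-\frac{1}{2}; -; \frac{1}{2}). Verdict: binomial (I4) fires (the 1F0 binomial series: exponent 1/2, x = \frac{1}{2}). Its exact value is \left(-\frac{12}{5}\right) \cdot \left(\frac{1}{2}\right)^{\frac{1}{2}}.

Key step: t_0 being -\frac{12}{5}, the running product (C = -12/5, x = 1/2) telescopes to a rising factorial.
Step ratio: r(k) = \frac{1}{2} * (k-\frac{1}{2}) / [(k+1)] - rational in k. x = \frac{1}{2}; t_0 = -\frac{12}{5}; negate the roots.


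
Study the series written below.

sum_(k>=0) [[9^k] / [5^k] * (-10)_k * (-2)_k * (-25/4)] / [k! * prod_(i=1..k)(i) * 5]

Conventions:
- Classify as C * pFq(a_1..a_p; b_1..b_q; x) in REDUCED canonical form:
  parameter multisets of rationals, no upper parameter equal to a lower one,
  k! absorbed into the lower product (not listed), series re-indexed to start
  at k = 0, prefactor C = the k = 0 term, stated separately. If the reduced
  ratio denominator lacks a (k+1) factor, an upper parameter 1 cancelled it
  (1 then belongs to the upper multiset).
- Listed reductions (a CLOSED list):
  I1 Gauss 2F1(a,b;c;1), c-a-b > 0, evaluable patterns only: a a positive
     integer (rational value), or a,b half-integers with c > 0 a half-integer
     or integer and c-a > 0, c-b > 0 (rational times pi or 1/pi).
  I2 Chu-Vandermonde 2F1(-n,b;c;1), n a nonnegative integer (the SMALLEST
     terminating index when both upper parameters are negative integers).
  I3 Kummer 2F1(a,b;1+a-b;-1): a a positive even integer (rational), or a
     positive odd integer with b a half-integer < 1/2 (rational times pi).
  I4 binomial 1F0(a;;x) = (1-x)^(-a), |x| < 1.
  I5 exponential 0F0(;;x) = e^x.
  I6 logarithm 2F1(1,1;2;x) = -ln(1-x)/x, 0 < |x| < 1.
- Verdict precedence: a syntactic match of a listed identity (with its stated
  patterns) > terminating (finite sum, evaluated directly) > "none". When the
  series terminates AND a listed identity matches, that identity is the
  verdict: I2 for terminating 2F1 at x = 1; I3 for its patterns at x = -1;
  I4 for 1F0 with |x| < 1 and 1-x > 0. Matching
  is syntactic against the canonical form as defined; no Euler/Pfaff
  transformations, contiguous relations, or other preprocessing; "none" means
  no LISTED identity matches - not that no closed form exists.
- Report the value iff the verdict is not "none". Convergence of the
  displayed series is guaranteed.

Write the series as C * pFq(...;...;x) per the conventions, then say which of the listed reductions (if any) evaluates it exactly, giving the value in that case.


At argument 9/5: a 2F1 with upper {-10, -2}, lower {1}, scaled by C = -5/4. Verdict: terminating - no listed pattern fits, but -2 in the upper list cuts the series at k = 2; direct evaluation. Hence: -457/2.

Structural cue: with t_0 = -5/4, the constant factors (C = -5/4, x = 9/5) combine into one prefactor.
Term ratio: r(k) = (9/5) * (k-10) (k-2) / [(k+1) (k+1)] - poly over poly, x = (9/5) from leading terms; C = -5/4 at k = 0.


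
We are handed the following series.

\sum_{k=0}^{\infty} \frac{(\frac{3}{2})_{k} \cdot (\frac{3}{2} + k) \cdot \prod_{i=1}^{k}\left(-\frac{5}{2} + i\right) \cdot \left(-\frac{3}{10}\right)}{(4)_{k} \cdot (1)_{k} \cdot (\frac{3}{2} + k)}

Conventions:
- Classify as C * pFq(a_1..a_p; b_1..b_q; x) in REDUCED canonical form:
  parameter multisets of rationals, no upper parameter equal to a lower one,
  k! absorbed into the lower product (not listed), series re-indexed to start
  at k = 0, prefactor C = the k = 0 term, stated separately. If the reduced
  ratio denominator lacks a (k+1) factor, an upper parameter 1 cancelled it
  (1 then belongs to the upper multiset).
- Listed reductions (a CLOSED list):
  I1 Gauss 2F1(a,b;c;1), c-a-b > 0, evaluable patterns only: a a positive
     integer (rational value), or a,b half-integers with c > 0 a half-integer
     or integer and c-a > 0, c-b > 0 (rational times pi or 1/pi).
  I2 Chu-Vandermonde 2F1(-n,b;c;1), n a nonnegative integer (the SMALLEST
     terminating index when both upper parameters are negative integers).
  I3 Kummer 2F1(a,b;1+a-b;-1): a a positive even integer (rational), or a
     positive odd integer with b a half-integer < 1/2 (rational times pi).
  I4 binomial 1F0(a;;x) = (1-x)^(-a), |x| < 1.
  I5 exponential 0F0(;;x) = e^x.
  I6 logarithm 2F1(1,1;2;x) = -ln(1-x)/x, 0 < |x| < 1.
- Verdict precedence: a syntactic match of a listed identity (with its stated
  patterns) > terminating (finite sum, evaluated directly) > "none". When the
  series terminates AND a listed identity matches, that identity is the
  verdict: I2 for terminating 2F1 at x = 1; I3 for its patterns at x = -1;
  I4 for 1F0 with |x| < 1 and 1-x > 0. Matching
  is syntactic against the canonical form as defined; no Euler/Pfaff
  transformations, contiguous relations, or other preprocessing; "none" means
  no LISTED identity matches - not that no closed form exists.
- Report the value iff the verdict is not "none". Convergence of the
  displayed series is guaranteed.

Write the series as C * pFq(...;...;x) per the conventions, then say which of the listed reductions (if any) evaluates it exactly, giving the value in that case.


x = 1 here; the reduced form reads 2F1, upper {-\frac{3}{2}, \frac{3}{2}}, lower {4}, C = -\frac{3}{10}. Verdict: Gauss (I1, half-integer pattern) fires (x = 1; upper {-\frac{3}{2}, \frac{3}{2}} half-integers, c = 4 in the evaluable pattern). Exact value: \left(-\frac{256}{525}\right) / \pi.

Key step: t_0 being -\frac{3}{10}, striking the common factor k + 3/2 reduces the term (C = -3/10).
Consecutive-term ratio: r(k) = 1 * (k-\frac{3}{2}) (k+\frac{3}{2}) / [(k+4) (k+1)] - rational; roots negated = parameters, x = 1, C = -\frac{3}{10}.


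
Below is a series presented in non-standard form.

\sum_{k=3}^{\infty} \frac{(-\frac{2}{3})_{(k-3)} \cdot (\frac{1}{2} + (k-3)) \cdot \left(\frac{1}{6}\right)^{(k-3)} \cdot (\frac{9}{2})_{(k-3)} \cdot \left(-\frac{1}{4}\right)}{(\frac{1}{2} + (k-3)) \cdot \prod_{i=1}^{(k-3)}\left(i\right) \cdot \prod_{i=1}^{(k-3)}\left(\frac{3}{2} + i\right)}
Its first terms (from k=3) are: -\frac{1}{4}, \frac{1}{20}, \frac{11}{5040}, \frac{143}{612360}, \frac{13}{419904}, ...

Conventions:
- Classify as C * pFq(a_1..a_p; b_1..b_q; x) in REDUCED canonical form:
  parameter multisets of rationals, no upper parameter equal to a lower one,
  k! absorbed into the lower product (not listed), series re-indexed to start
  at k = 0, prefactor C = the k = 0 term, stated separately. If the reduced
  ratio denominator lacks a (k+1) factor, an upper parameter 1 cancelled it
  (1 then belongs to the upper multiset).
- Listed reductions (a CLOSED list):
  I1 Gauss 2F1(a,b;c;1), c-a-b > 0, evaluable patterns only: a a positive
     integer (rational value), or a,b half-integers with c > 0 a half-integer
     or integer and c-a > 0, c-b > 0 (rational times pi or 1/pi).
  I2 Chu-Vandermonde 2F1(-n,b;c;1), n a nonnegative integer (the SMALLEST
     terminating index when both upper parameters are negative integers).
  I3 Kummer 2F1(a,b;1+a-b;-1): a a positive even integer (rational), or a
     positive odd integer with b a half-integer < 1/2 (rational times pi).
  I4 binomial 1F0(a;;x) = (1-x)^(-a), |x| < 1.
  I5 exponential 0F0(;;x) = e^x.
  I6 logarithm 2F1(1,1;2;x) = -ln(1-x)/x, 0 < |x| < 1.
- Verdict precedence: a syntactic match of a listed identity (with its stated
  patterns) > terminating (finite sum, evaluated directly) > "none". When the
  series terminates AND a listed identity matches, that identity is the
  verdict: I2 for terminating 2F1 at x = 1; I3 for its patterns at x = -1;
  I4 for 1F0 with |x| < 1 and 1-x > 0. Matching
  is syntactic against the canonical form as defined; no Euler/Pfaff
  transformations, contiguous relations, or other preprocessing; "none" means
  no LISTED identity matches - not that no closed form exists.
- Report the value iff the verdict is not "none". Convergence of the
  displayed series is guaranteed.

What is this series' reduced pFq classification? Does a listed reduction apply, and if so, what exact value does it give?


Canonical form: C = -\frac{1}{4} times 2F1 with upper {-\frac{2}{3}, \frac{9}{2}}, lower {\frac{5}{2}}, x = \frac{1}{6}. Verdict: none. No listed pattern accepts 2F1(-\frac{2}{3}, \frac{9}{2}; \frac{5}{2}; \frac{1}{6}).

First insight: with t_0 = -\frac{1}{4}, the lower running product (C = -1/4, x = 1/6) is a rising factorial.
Term ratio: r(k) = \frac{1}{6} * (k-\frac{2}{3}) (k+\frac{9}{2}) / [(k+\frac{5}{2}) (k+1)] - poly over poly, x = \frac{1}{6} from leading terms; C = -\frac{1}{4} at k = 0.


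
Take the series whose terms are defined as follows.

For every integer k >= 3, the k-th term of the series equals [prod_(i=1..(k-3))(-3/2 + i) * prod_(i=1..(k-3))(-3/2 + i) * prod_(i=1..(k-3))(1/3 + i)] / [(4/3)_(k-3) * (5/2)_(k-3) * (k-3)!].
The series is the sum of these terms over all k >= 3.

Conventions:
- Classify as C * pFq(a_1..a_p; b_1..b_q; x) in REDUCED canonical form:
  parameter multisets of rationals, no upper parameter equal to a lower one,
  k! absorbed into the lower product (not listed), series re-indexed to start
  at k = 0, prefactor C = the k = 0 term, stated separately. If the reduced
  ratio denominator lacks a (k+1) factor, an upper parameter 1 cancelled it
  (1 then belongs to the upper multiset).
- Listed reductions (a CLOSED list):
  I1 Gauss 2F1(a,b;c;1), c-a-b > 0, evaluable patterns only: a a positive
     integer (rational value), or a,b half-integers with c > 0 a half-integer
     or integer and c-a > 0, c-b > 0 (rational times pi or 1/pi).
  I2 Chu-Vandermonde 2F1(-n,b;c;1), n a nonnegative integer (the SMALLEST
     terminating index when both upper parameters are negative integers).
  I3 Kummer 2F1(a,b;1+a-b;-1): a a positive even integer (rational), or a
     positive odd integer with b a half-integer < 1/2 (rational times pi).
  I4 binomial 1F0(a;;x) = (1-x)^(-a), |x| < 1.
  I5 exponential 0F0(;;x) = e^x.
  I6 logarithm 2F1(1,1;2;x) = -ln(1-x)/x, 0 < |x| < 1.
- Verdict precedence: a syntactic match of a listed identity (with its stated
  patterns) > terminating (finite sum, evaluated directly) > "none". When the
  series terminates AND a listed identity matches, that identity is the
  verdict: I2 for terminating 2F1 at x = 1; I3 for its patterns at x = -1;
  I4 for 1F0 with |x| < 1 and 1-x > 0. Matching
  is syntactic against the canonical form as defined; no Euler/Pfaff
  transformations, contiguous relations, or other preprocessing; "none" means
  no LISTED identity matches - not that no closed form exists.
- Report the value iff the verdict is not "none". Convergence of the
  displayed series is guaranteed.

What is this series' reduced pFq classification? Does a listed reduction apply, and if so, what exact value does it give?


With C = 1: the canonical form is 2F1(-1/2, -1/2; 5/2; 1). Verdict at x = 1: the half-integer Gauss pattern (I1) matches (x = 1; upper {-1/2, -1/2} half-integers, c = 5/2 in the evaluable pattern). Exact value: (45/128) * pi.

Key step: from the first term 1: the running product (C = 1, x = 1) telescopes to a rising factorial.
Term ratio: r(k) = 1 * (k-1/2) (k-1/2) / [(k+5/2) (k+1)] ; factor over Q: parameters, x = 1, and C = 1.


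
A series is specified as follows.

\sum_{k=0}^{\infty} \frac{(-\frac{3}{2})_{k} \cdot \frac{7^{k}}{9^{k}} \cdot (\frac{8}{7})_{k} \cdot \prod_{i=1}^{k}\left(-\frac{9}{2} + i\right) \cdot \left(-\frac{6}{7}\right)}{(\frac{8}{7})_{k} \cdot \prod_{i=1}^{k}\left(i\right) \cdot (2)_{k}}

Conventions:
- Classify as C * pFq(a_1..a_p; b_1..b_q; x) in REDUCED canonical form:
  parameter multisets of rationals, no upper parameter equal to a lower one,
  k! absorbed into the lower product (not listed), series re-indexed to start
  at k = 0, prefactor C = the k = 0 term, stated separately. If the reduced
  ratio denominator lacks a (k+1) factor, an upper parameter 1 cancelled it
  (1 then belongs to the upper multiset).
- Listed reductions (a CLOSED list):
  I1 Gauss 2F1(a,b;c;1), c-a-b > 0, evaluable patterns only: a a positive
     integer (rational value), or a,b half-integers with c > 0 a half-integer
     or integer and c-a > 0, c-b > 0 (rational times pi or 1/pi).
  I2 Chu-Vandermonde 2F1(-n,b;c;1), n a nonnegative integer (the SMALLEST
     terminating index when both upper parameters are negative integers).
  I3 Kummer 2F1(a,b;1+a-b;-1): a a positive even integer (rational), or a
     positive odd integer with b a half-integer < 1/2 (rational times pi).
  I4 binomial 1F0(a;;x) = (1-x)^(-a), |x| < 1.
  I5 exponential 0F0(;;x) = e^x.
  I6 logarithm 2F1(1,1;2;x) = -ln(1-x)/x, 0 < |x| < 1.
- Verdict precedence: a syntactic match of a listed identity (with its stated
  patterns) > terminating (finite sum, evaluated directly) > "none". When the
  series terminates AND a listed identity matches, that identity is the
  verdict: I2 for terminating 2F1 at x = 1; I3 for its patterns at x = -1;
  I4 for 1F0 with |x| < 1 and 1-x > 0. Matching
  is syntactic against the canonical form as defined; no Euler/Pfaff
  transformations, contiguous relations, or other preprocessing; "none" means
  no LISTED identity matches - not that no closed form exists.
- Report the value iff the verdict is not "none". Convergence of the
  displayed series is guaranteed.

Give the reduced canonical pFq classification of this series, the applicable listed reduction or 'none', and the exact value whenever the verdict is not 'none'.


Reduced: x = \frac{7}{9}, 2F1, upper = {-\frac{7}{2}, -\frac{3}{2}}, lower = {2}, C = -\frac{6}{7}. Verdict: none. Every listed pattern misses the 2F1 form at \frac{7}{9}, upper {-\frac{7}{2}, -\frac{3}{2}}.

Key observation: x = \frac{7}{9} and the two geometric factors (C = -6/7, x = 7/9) combine into one argument.
Adjacent-term ratio: r(k) = \frac{7}{9} * (k-\frac{7}{2}) (k-\frac{3}{2}) / [(k+2) (k+1)] - rational in k. x = \frac{7}{9}; t_0 = -\frac{6}{7}; negate the roots.


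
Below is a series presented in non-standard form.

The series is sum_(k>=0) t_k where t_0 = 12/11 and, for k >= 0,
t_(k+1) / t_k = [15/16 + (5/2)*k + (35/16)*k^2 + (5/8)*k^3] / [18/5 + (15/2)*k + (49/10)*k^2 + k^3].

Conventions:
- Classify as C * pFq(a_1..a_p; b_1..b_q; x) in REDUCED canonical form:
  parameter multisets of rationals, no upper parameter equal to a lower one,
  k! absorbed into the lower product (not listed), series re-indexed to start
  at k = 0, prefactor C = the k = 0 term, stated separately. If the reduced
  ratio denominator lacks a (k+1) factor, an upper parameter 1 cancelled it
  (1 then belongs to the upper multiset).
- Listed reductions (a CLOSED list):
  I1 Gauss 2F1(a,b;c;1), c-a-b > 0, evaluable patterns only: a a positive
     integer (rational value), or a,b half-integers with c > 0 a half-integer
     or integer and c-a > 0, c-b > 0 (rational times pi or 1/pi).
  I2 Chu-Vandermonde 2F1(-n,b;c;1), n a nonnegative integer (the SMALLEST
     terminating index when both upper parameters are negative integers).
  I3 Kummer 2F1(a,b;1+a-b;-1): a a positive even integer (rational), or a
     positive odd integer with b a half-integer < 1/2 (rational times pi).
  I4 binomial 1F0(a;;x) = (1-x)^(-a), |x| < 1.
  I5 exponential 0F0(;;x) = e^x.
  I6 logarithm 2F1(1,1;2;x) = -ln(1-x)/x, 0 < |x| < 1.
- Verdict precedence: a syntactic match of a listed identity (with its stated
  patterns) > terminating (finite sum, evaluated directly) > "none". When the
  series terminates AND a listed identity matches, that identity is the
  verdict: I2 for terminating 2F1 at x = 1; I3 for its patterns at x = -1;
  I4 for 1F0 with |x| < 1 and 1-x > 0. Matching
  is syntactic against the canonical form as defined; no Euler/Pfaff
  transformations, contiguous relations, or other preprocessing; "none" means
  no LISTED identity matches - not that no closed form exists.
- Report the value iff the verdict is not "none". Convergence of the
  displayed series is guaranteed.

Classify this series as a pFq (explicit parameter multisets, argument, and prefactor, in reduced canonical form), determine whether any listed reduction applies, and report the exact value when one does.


At argument 5/8: a 2F1 with upper {1, 1}, lower {12/5}, scaled by C = 12/11. Verdict: none - at argument 5/8 the multisets {1, 1} ; {12/5} match no listed identity.

The tell: x = (5/8) and the expanded ratio factors over Q; prefactor 12/11, roots give parameters.
Adjacent-term ratio: r(k) = (5/8) * (k+1) (k+1) / [(k+12/5) (k+1)] ; factor over Q: parameters, x = (5/8), and C = 12/11.


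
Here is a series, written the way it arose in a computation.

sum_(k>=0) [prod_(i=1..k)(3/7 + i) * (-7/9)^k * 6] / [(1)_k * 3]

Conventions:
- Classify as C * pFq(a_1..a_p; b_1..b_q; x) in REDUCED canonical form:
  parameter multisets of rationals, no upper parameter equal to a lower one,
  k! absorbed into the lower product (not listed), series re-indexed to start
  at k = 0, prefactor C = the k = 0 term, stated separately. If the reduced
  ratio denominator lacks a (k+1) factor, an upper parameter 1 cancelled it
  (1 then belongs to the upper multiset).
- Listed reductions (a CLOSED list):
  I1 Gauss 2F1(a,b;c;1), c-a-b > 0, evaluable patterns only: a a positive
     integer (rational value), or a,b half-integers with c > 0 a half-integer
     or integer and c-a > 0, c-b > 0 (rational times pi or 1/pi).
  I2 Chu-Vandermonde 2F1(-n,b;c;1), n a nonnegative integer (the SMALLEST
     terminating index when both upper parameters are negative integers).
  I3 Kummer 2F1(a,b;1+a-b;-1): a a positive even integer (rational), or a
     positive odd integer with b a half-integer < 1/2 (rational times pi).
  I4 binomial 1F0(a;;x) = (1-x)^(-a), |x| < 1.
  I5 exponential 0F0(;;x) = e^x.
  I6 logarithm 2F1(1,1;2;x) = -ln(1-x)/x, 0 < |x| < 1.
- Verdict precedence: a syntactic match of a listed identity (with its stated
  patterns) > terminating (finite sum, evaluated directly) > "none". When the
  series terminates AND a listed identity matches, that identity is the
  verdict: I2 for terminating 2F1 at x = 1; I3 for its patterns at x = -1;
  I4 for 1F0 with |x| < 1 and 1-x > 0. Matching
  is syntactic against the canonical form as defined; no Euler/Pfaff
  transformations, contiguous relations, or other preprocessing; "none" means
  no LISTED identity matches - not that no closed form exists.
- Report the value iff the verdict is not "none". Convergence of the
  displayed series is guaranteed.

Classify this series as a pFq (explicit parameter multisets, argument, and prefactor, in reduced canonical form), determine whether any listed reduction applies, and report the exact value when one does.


First insight: x = (-7/9) and the running product (C = 2, x = -7/9) telescopes to a rising factorial.
Ratio: r(k) = (-7/9) * (k+10/7) / [(k+1)] ; factor over Q: parameters, x = (-7/9), and C = 2.

Reduced: x = -7/9, 1F0, upper = {10/7}, lower = {-}, C = 2. Verdict: the I4 binomial reduction fires (the 1F0 binomial series: exponent -10/7, x = -7/9). Sum: 2 * (16/9)^(-10/7).


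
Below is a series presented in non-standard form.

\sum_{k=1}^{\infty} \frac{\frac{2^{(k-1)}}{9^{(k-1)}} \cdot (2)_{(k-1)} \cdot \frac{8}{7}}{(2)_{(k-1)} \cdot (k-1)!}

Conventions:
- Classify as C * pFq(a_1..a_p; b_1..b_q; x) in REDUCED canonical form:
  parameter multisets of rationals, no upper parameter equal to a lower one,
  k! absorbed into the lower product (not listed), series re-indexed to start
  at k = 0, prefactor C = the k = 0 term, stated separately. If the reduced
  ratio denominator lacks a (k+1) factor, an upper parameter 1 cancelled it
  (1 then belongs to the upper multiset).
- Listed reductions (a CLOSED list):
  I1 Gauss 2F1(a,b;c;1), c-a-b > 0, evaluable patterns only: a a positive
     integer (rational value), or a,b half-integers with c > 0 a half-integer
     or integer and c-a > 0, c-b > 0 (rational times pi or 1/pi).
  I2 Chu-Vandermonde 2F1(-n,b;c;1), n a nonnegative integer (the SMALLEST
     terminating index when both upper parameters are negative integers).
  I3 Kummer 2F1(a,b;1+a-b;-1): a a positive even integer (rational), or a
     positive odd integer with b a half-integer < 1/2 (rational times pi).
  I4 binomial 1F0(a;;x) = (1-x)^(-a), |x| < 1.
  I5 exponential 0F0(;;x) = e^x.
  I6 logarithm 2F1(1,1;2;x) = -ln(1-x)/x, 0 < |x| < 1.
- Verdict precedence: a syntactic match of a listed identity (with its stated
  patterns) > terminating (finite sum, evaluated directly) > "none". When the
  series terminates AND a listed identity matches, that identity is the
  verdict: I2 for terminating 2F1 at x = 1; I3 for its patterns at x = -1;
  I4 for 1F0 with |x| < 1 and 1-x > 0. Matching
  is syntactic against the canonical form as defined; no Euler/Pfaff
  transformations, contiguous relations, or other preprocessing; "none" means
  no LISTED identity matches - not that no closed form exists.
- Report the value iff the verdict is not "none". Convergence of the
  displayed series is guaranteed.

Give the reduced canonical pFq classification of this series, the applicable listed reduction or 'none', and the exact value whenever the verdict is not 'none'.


Reduced: x = \frac{2}{9}, 0F0, upper = {-}, lower = {-}, C = \frac{8}{7}. Verdict: the I5 exponential reduction applies (the 0F0 exponential series at x = \frac{2}{9}). Exact value: \frac{8}{7} \cdot e^{\frac{2}{9}}.

The tell: from the first term \frac{8}{7}: the two geometric factors (C = 8/7) combine into one argument.
Adjacent-term ratio: r(k) = \frac{2}{9} * 1 / [(k+1)] ; factor over Q: parameters, x = \frac{2}{9}, and C = \frac{8}{7}.


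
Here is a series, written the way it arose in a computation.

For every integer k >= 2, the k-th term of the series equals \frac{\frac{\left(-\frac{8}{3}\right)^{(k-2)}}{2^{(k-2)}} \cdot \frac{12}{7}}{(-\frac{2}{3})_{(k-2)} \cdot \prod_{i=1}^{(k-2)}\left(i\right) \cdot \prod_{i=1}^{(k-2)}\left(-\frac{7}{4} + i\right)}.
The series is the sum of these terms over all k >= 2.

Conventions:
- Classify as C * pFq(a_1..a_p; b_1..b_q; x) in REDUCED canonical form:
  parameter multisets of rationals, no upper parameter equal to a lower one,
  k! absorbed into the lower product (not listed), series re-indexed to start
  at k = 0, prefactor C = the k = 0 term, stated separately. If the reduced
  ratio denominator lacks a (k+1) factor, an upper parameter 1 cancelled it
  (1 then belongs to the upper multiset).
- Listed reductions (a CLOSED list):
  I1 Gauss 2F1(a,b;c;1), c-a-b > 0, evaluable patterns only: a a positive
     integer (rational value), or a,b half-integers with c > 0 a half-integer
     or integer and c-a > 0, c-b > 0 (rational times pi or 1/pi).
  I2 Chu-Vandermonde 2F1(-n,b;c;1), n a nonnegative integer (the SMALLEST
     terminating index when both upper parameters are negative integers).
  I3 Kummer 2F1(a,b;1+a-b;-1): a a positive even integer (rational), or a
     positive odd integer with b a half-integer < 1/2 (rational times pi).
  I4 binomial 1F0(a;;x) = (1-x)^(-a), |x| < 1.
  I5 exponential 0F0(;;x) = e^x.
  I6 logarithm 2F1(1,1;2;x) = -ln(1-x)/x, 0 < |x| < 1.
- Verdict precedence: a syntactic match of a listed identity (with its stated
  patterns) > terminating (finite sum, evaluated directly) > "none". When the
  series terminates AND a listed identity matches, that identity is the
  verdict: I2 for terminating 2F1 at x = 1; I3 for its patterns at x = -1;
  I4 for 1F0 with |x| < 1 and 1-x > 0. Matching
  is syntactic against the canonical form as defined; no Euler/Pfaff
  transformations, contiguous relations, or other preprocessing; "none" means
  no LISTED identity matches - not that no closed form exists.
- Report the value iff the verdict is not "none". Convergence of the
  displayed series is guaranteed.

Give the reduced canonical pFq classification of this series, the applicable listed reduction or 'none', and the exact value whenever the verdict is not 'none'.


Prefactor \frac{12}{7}, argument -\frac{4}{3}: 0F2 with upper {-} over lower {-\frac{3}{4}, -\frac{2}{3}}. Verdict: none. No listed pattern accepts 0F2(-; -\frac{3}{4}, -\frac{2}{3}; -\frac{4}{3}).

First insight: from the first term \frac{12}{7}: the product of the first k integers (C = 12/7) is k!.
Term ratio: r(k) = -\frac{4}{3} * 1 / [(k-\frac{3}{4}) (k-\frac{2}{3}) (k+1)] - poly over poly, x = -\frac{4}{3} from leading terms; C = \frac{12}{7} at k = 0.


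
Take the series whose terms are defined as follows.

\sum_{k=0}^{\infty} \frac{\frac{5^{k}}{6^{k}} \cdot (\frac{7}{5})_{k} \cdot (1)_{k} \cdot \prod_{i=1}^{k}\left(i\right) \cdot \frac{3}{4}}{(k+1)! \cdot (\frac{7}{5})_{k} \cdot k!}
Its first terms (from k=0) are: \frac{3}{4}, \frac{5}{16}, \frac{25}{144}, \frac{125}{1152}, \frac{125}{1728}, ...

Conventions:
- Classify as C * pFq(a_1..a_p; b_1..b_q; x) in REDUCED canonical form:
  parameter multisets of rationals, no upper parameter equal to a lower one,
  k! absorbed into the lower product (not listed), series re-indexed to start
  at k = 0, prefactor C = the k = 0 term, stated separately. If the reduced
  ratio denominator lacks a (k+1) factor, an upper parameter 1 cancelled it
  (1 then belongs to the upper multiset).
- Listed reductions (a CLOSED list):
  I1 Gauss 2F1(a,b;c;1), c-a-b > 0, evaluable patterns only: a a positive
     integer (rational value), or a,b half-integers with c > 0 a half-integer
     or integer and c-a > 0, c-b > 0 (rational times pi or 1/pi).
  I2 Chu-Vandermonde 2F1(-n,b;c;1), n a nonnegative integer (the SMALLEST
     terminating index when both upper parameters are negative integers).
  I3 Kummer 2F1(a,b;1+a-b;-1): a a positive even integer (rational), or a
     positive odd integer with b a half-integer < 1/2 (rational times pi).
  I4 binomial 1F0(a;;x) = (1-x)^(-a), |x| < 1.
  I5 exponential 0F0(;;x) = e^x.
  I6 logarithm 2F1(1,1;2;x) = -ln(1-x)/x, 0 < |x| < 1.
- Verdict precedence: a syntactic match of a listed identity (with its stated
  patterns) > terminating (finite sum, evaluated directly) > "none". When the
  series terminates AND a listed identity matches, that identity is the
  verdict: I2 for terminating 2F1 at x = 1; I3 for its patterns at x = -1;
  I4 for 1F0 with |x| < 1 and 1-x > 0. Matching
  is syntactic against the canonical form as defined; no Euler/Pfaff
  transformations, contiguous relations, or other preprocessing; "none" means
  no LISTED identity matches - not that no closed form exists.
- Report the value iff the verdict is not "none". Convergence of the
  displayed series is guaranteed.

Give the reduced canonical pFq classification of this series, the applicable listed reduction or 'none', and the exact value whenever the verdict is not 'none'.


Key step: t_0 = \frac{3}{4} here, and the two geometric factors (C = 3/4, x = 5/6) combine into one argument.
Term ratio: r(k) = \frac{5}{6} * (k+1) (k+1) / [(k+2) (k+1)] - poly over poly, x = \frac{5}{6} from leading terms; C = \frac{3}{4} at k = 0.

This is \frac{3}{4} * 2F1(1, 1; 2; \frac{5}{6}) in reduced canonical form. Verdict (x = \frac{5}{6}): the logarithmic series (I6) applies (the logarithm: parameters (1,1;2), x = \frac{5}{6}). Its exact value is \left(-\frac{9}{10}\right) \cdot \ln\left(\frac{1}{6}\right).
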